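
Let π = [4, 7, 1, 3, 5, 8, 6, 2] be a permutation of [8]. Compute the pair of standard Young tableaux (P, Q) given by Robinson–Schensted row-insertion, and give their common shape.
P = [1, 2, 5, 6] / [3, 7, 8] / [4];  Q = [1, 2, 5, 6] / [3, 4, 7] / [8];  common shape = (4, 3, 1)

Row-insert the values π_1, π_2, … into P one at a time, bumping the leftmost entry strictly greater than the inserted value down to the next row. The recording tableau Q records, in position (i, j), the step at which that cell was added to P.
  Insert 4 (step 1): P = [4];  Q = [1]
  Insert 7 (step 2): P = [4, 7];  Q = [1, 2]
  Insert 1 (step 3): P = [1, 7] / [4];  Q = [1, 2] / [3]
  Insert 3 (step 4): P = [1, 3] / [4, 7];  Q = [1, 2] / [3, 4]
  Insert 5 (step 5): P = [1, 3, 5] / [4, 7];  Q = [1, 2, 5] / [3, 4]
  Insert 8 (step 6): P = [1, 3, 5, 8] / [4, 7];  Q = [1, 2, 5, 6] / [3, 4]
  Insert 6 (step 7): P = [1, 3, 5, 6] / [4, 7, 8];  Q = [1, 2, 5, 6] / [3, 4, 7]
  Insert 2 (step 8): P = [1, 2, 5, 6] / [3, 7, 8] / [4];  Q = [1, 2, 5, 6] / [3, 4, 7] / [8]
Final shape: (4, 3, 1).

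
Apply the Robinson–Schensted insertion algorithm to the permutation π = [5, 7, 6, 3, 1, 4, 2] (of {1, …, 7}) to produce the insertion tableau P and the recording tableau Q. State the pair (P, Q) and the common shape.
P = [1, 2] / [3, 4] / [5, 6] / [7];  Q = [1, 2] / [3, 6] / [4, 7] / [5];  common shape = (2, 2, 2, 1)

Row-insert the values π_1, π_2, … into P one at a time, bumping the leftmost entry strictly greater than the inserted value down to the next row. The recording tableau Q records, in position (i, j), the step at which that cell was added to P.
  Insert 5 (step 1): P = [5];  Q = [1]
  Insert 7 (step 2): P = [5, 7];  Q = [1, 2]
  Insert 6 (step 3): P = [5, 6] / [7];  Q = [1, 2] / [3]
  Insert 3 (step 4): P = [3, 6] / [5] / [7];  Q = [1, 2] / [3] / [4]
  Insert 1 (step 5): P = [1, 6] / [3] / [5] / [7];  Q = [1, 2] / [3] / [4] / [5]
  Insert 4 (step 6): P = [1, 4] / [3, 6] / [5] / [7];  Q = [1, 2] / [3, 6] / [4] / [5]
  Insert 2 (step 7): P = [1, 2] / [3, 4] / [5, 6] / [7];  Q = [1, 2] / [3, 6] / [4, 7] / [5]
Final shape: (2, 2, 2, 1).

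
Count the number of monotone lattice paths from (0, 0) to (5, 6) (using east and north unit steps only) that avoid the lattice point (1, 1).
Number of paths = 210

Total paths from (0, 0) to (5, 6): C(11, 5) = 462. Paths through (1, 1): (paths (0, 0) → (1, 1)) × (paths (1, 1) → (5, 6)) = C(2, 1) · C(9, 4) = 2 · 126 = 252. Avoidance count = 462 − 252 = 210.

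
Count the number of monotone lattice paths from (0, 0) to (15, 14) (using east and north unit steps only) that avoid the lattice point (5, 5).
Number of paths = 54279504

Total paths from (0, 0) to (15, 14): C(29, 15) = 77558760. Paths through (5, 5): (paths (0, 0) → (5, 5)) × (paths (5, 5) → (15, 14)) = C(10, 5) · C(19, 10) = 252 · 92378 = 23279256. Avoidance count = 77558760 − 23279256 = 54279504.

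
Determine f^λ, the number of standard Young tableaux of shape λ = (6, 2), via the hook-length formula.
# SYT of shape (6, 2) = 20

Hook-length formula: f^λ = n! / Π hook(c), product over all cells c of the Young diagram. For λ = (6, 2), n = 8 boxes. Hook lengths by row (left-to-right, top-to-bottom): [7, 6, 4, 3, 2, 1]; [2, 1]. Product of hooks = 2016. So f^λ = 8! / 2016 = 40320 / 2016 = 20.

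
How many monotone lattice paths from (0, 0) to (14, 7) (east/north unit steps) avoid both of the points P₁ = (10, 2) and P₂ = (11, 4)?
Number of paths = 84624

Inclusion–exclusion. Total paths: C(21, 14) = 116280. Through P₁: C(12, 10)·C(9, 4) = 8316. Through P₂: C(15, 11)·C(6, 3) = 27300. Since P₁ is strictly southwest of P₂, a monotone path through both must visit P₁ then P₂; paths through both = C(12, 10)·C(3, 1)·C(6, 3) = 3960. Avoid both = 116280 − 8316 − 27300 + 3960 = 84624.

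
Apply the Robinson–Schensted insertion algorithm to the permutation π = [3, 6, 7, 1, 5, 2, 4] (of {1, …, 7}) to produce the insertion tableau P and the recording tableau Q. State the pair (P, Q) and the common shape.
P = [1, 2, 4] / [3, 5, 7] / [6];  Q = [1, 2, 3] / [4, 5, 7] / [6];  common shape = (3, 3, 1)

Row-insert the values π_1, π_2, … into P one at a time, bumping the leftmost entry strictly greater than the inserted value down to the next row. The recording tableau Q records, in position (i, j), the step at which that cell was added to P.
  Insert 3 (step 1): P = [3];  Q = [1]
  Insert 6 (step 2): P = [3, 6];  Q = [1, 2]
  Insert 7 (step 3): P = [3, 6, 7];  Q = [1, 2, 3]
  Insert 1 (step 4): P = [1, 6, 7] / [3];  Q = [1, 2, 3] / [4]
  Insert 5 (step 5): P = [1, 5, 7] / [3, 6];  Q = [1, 2, 3] / [4, 5]
  Insert 2 (step 6): P = [1, 2, 7] / [3, 5] / [6];  Q = [1, 2, 3] / [4, 5] / [6]
  Insert 4 (step 7): P = [1, 2, 4] / [3, 5, 7] / [6];  Q = [1, 2, 3] / [4, 5, 7] / [6]
Final shape: (3, 3, 1).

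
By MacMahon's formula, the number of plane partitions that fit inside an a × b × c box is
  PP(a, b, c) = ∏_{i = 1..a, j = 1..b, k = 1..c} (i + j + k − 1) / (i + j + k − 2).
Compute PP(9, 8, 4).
PP(9, 8, 4) = 151561524301616

Evaluate the triple product over i = 1..9, j = 1..8, k = 1..4. The factors are (2/1) · (3/2) · (4/3) · (5/4) · (3/2) · (4/3) · (5/4) · (6/5) · … (288 factors total). The numerators and denominators telescope so the product is an integer; carrying out the multiplication exactly gives PP(9, 8, 4) = 151561524301616.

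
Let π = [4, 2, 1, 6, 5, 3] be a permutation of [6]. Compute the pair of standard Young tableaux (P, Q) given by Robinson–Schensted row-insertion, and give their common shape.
P = [1, 3] / [2, 5] / [4, 6];  Q = [1, 4] / [2, 5] / [3, 6];  common shape = (2, 2, 2)

Row-insert the values π_1, π_2, … into P one at a time, bumping the leftmost entry strictly greater than the inserted value down to the next row. The recording tableau Q records, in position (i, j), the step at which that cell was added to P.
  Insert 4 (step 1): P = [4];  Q = [1]
  Insert 2 (step 2): P = [2] / [4];  Q = [1] / [2]
  Insert 1 (step 3): P = [1] / [2] / [4];  Q = [1] / [2] / [3]
  Insert 6 (step 4): P = [1, 6] / [2] / [4];  Q = [1, 4] / [2] / [3]
  Insert 5 (step 5): P = [1, 5] / [2, 6] / [4];  Q = [1, 4] / [2, 5] / [3]
  Insert 3 (step 6): P = [1, 3] / [2, 5] / [4, 6];  Q = [1, 4] / [2, 5] / [3, 6]
Final shape: (2, 2, 2).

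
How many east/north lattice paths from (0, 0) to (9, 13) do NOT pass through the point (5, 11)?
Number of paths = 431900

Total paths from (0, 0) to (9, 13): C(22, 9) = 497420. Paths through (5, 11): (paths (0, 0) → (5, 11)) × (paths (5, 11) → (9, 13)) = C(16, 5) · C(6, 4) = 4368 · 15 = 65520. Avoidance count = 497420 − 65520 = 431900.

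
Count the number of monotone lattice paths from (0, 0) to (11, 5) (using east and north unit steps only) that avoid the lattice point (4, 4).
Number of paths = 3808

Total paths from (0, 0) to (11, 5): C(16, 11) = 4368. Paths through (4, 4): (paths (0, 0) → (4, 4)) × (paths (4, 4) → (11, 5)) = C(8, 4) · C(8, 7) = 70 · 8 = 560. Avoidance count = 4368 − 560 = 3808.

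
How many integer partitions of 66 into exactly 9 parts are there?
p(66, 9 parts) = 97922

Partitions of n into exactly k parts are in bijection with partitions of n − k into at most k parts (subtract 1 from each part). So p(66, exactly 9) = p(57, parts ≤ 9). Computing via the recurrence p(m, j) = p(m, j−1) + p(m−j, j) gives 97922.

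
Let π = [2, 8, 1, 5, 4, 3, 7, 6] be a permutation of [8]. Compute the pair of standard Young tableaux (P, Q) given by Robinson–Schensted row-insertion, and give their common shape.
P = [1, 3, 6] / [2, 4, 7] / [5] / [8];  Q = [1, 2, 7] / [3, 4, 8] / [5] / [6];  common shape = (3, 3, 1, 1)

Row-insert the values π_1, π_2, … into P one at a time, bumping the leftmost entry strictly greater than the inserted value down to the next row. The recording tableau Q records, in position (i, j), the step at which that cell was added to P.
  Insert 2 (step 1): P = [2];  Q = [1]
  Insert 8 (step 2): P = [2, 8];  Q = [1, 2]
  Insert 1 (step 3): P = [1, 8] / [2];  Q = [1, 2] / [3]
  Insert 5 (step 4): P = [1, 5] / [2, 8];  Q = [1, 2] / [3, 4]
  Insert 4 (step 5): P = [1, 4] / [2, 5] / [8];  Q = [1, 2] / [3, 4] / [5]
  Insert 3 (step 6): P = [1, 3] / [2, 4] / [5] / [8];  Q = [1, 2] / [3, 4] / [5] / [6]
  Insert 7 (step 7): P = [1, 3, 7] / [2, 4] / [5] / [8];  Q = [1, 2, 7] / [3, 4] / [5] / [6]
  Insert 6 (step 8): P = [1, 3, 6] / [2, 4, 7] / [5] / [8];  Q = [1, 2, 7] / [3, 4, 8] / [5] / [6]
Final shape: (3, 3, 1, 1).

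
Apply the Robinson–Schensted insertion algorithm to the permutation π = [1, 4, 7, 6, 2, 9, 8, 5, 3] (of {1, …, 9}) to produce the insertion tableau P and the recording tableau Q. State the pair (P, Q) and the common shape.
P = [1, 2, 3, 8] / [4, 5] / [6, 9] / [7];  Q = [1, 2, 3, 6] / [4, 7] / [5, 8] / [9];  common shape = (4, 2, 2, 1)

Row-insert the values π_1, π_2, … into P one at a time, bumping the leftmost entry strictly greater than the inserted value down to the next row. The recording tableau Q records, in position (i, j), the step at which that cell was added to P.
  Insert 1 (step 1): P = [1];  Q = [1]
  Insert 4 (step 2): P = [1, 4];  Q = [1, 2]
  Insert 7 (step 3): P = [1, 4, 7];  Q = [1, 2, 3]
  Insert 6 (step 4): P = [1, 4, 6] / [7];  Q = [1, 2, 3] / [4]
  Insert 2 (step 5): P = [1, 2, 6] / [4] / [7];  Q = [1, 2, 3] / [4] / [5]
  Insert 9 (step 6): P = [1, 2, 6, 9] / [4] / [7];  Q = [1, 2, 3, 6] / [4] / [5]
  Insert 8 (step 7): P = [1, 2, 6, 8] / [4, 9] / [7];  Q = [1, 2, 3, 6] / [4, 7] / [5]
  Insert 5 (step 8): P = [1, 2, 5, 8] / [4, 6] / [7, 9];  Q = [1, 2, 3, 6] / [4, 7] / [5, 8]
  Insert 3 (step 9): P = [1, 2, 3, 8] / [4, 5] / [6, 9] / [7];  Q = [1, 2, 3, 6] / [4, 7] / [5, 8] / [9]
Final shape: (4, 2, 2, 1).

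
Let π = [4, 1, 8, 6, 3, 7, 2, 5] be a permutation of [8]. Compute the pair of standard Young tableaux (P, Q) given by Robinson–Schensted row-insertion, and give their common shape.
P = [1, 2, 5] / [3, 6, 7] / [4] / [8];  Q = [1, 3, 6] / [2, 4, 8] / [5] / [7];  common shape = (3, 3, 1, 1)

Row-insert the values π_1, π_2, … into P one at a time, bumping the leftmost entry strictly greater than the inserted value down to the next row. The recording tableau Q records, in position (i, j), the step at which that cell was added to P.
  Insert 4 (step 1): P = [4];  Q = [1]
  Insert 1 (step 2): P = [1] / [4];  Q = [1] / [2]
  Insert 8 (step 3): P = [1, 8] / [4];  Q = [1, 3] / [2]
  Insert 6 (step 4): P = [1, 6] / [4, 8];  Q = [1, 3] / [2, 4]
  Insert 3 (step 5): P = [1, 3] / [4, 6] / [8];  Q = [1, 3] / [2, 4] / [5]
  Insert 7 (step 6): P = [1, 3, 7] / [4, 6] / [8];  Q = [1, 3, 6] / [2, 4] / [5]
  Insert 2 (step 7): P = [1, 2, 7] / [3, 6] / [4] / [8];  Q = [1, 3, 6] / [2, 4] / [5] / [7]
  Insert 5 (step 8): P = [1, 2, 5] / [3, 6, 7] / [4] / [8];  Q = [1, 3, 6] / [2, 4, 8] / [5] / [7]
Final shape: (3, 3, 1, 1).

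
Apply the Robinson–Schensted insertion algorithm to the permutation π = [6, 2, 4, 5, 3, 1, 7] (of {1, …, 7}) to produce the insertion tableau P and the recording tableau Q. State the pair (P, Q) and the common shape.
P = [1, 3, 5, 7] / [2] / [4] / [6];  Q = [1, 3, 4, 7] / [2] / [5] / [6];  common shape = (4, 1, 1, 1)

Row-insert the values π_1, π_2, … into P one at a time, bumping the leftmost entry strictly greater than the inserted value down to the next row. The recording tableau Q records, in position (i, j), the step at which that cell was added to P.
  Insert 6 (step 1): P = [6];  Q = [1]
  Insert 2 (step 2): P = [2] / [6];  Q = [1] / [2]
  Insert 4 (step 3): P = [2, 4] / [6];  Q = [1, 3] / [2]
  Insert 5 (step 4): P = [2, 4, 5] / [6];  Q = [1, 3, 4] / [2]
  Insert 3 (step 5): P = [2, 3, 5] / [4] / [6];  Q = [1, 3, 4] / [2] / [5]
  Insert 1 (step 6): P = [1, 3, 5] / [2] / [4] / [6];  Q = [1, 3, 4] / [2] / [5] / [6]
  Insert 7 (step 7): P = [1, 3, 5, 7] / [2] / [4] / [6];  Q = [1, 3, 4, 7] / [2] / [5] / [6]
Final shape: (4, 1, 1, 1).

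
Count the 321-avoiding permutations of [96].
C_96 = 3721443204405954385563870541379246659709506697378694300

These 321-avoiding permutations are counted by the Catalan number C_n = (1/(n + 1)) · C(2n, n). For n = 96: C_96 = (1/97) · C(192, 96) = 360979990827377575399695442513786925991822149645733347100/97 = 3721443204405954385563870541379246659709506697378694300.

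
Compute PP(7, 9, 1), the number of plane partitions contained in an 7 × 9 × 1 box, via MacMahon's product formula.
PP(7, 9, 1) = 11440

Evaluate the triple product over i = 1..7, j = 1..9, k = 1..1. The factors are (2/1) · (3/2) · (4/3) · (5/4) · (6/5) · (7/6) · (8/7) · (9/8) · … (63 factors total). The numerators and denominators telescope so the product is an integer; carrying out the multiplication exactly gives PP(7, 9, 1) = 11440.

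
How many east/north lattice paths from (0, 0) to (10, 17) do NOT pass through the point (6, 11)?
Number of paths = 5837325

Total paths from (0, 0) to (10, 17): C(27, 10) = 8436285. Paths through (6, 11): (paths (0, 0) → (6, 11)) × (paths (6, 11) → (10, 17)) = C(17, 6) · C(10, 4) = 12376 · 210 = 2598960. Avoidance count = 8436285 − 2598960 = 5837325.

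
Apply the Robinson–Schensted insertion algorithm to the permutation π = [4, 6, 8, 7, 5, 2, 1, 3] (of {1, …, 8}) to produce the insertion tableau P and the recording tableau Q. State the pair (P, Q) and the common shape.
P = [1, 3, 7] / [2, 5] / [4] / [6] / [8];  Q = [1, 2, 3] / [4, 8] / [5] / [6] / [7];  common shape = (3, 2, 1, 1, 1)

Row-insert the values π_1, π_2, … into P one at a time, bumping the leftmost entry strictly greater than the inserted value down to the next row. The recording tableau Q records, in position (i, j), the step at which that cell was added to P.
  Insert 4 (step 1): P = [4];  Q = [1]
  Insert 6 (step 2): P = [4, 6];  Q = [1, 2]
  Insert 8 (step 3): P = [4, 6, 8];  Q = [1, 2, 3]
  Insert 7 (step 4): P = [4, 6, 7] / [8];  Q = [1, 2, 3] / [4]
  Insert 5 (step 5): P = [4, 5, 7] / [6] / [8];  Q = [1, 2, 3] / [4] / [5]
  Insert 2 (step 6): P = [2, 5, 7] / [4] / [6] / [8];  Q = [1, 2, 3] / [4] / [5] / [6]
  Insert 1 (step 7): P = [1, 5, 7] / [2] / [4] / [6] / [8];  Q = [1, 2, 3] / [4] / [5] / [6] / [7]
  Insert 3 (step 8): P = [1, 3, 7] / [2, 5] / [4] / [6] / [8];  Q = [1, 2, 3] / [4, 8] / [5] / [6] / [7]
Final shape: (3, 2, 1, 1, 1).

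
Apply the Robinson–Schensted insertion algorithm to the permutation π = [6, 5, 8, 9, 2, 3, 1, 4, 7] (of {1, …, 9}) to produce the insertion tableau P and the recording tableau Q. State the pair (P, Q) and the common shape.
P = [1, 3, 4, 7] / [2, 8, 9] / [5] / [6];  Q = [1, 3, 4, 9] / [2, 6, 8] / [5] / [7];  common shape = (4, 3, 1, 1)

Row-insert the values π_1, π_2, … into P one at a time, bumping the leftmost entry strictly greater than the inserted value down to the next row. The recording tableau Q records, in position (i, j), the step at which that cell was added to P.
  Insert 6 (step 1): P = [6];  Q = [1]
  Insert 5 (step 2): P = [5] / [6];  Q = [1] / [2]
  Insert 8 (step 3): P = [5, 8] / [6];  Q = [1, 3] / [2]
  Insert 9 (step 4): P = [5, 8, 9] / [6];  Q = [1, 3, 4] / [2]
  Insert 2 (step 5): P = [2, 8, 9] / [5] / [6];  Q = [1, 3, 4] / [2] / [5]
  Insert 3 (step 6): P = [2, 3, 9] / [5, 8] / [6];  Q = [1, 3, 4] / [2, 6] / [5]
  Insert 1 (step 7): P = [1, 3, 9] / [2, 8] / [5] / [6];  Q = [1, 3, 4] / [2, 6] / [5] / [7]
  Insert 4 (step 8): P = [1, 3, 4] / [2, 8, 9] / [5] / [6];  Q = [1, 3, 4] / [2, 6, 8] / [5] / [7]
  Insert 7 (step 9): P = [1, 3, 4, 7] / [2, 8, 9] / [5] / [6];  Q = [1, 3, 4, 9] / [2, 6, 8] / [5] / [7]
Final shape: (4, 3, 1, 1).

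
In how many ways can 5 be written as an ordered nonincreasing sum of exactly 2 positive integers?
p(5, 2 parts) = 2

Partitions of n into exactly k parts ↔ partitions of n − k into at most k parts (subtract 1 from each part). For n = 5, k = 2, the partitions are: 4+1, 3+2. Count = 2.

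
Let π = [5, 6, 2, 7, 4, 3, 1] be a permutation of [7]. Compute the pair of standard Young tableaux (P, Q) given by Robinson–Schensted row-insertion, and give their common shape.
P = [1, 3, 7] / [2, 6] / [4] / [5];  Q = [1, 2, 4] / [3, 5] / [6] / [7];  common shape = (3, 2, 1, 1)

Row-insert the values π_1, π_2, … into P one at a time, bumping the leftmost entry strictly greater than the inserted value down to the next row. The recording tableau Q records, in position (i, j), the step at which that cell was added to P.
  Insert 5 (step 1): P = [5];  Q = [1]
  Insert 6 (step 2): P = [5, 6];  Q = [1, 2]
  Insert 2 (step 3): P = [2, 6] / [5];  Q = [1, 2] / [3]
  Insert 7 (step 4): P = [2, 6, 7] / [5];  Q = [1, 2, 4] / [3]
  Insert 4 (step 5): P = [2, 4, 7] / [5, 6];  Q = [1, 2, 4] / [3, 5]
  Insert 3 (step 6): P = [2, 3, 7] / [4, 6] / [5];  Q = [1, 2, 4] / [3, 5] / [6]
  Insert 1 (step 7): P = [1, 3, 7] / [2, 6] / [4] / [5];  Q = [1, 2, 4] / [3, 5] / [6] / [7]
Final shape: (3, 2, 1, 1).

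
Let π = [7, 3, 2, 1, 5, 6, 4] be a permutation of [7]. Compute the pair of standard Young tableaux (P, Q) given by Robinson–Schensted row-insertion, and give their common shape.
P = [1, 4, 6] / [2, 5] / [3] / [7];  Q = [1, 5, 6] / [2, 7] / [3] / [4];  common shape = (3, 2, 1, 1)

Row-insert the values π_1, π_2, … into P one at a time, bumping the leftmost entry strictly greater than the inserted value down to the next row. The recording tableau Q records, in position (i, j), the step at which that cell was added to P.
  Insert 7 (step 1): P = [7];  Q = [1]
  Insert 3 (step 2): P = [3] / [7];  Q = [1] / [2]
  Insert 2 (step 3): P = [2] / [3] / [7];  Q = [1] / [2] / [3]
  Insert 1 (step 4): P = [1] / [2] / [3] / [7];  Q = [1] / [2] / [3] / [4]
  Insert 5 (step 5): P = [1, 5] / [2] / [3] / [7];  Q = [1, 5] / [2] / [3] / [4]
  Insert 6 (step 6): P = [1, 5, 6] / [2] / [3] / [7];  Q = [1, 5, 6] / [2] / [3] / [4]
  Insert 4 (step 7): P = [1, 4, 6] / [2, 5] / [3] / [7];  Q = [1, 5, 6] / [2, 7] / [3] / [4]
Final shape: (3, 2, 1, 1).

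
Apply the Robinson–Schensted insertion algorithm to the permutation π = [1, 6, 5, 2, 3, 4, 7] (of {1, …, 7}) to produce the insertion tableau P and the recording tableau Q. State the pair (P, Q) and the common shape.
P = [1, 2, 3, 4, 7] / [5] / [6];  Q = [1, 2, 5, 6, 7] / [3] / [4];  common shape = (5, 1, 1)

Row-insert the values π_1, π_2, … into P one at a time, bumping the leftmost entry strictly greater than the inserted value down to the next row. The recording tableau Q records, in position (i, j), the step at which that cell was added to P.
  Insert 1 (step 1): P = [1];  Q = [1]
  Insert 6 (step 2): P = [1, 6];  Q = [1, 2]
  Insert 5 (step 3): P = [1, 5] / [6];  Q = [1, 2] / [3]
  Insert 2 (step 4): P = [1, 2] / [5] / [6];  Q = [1, 2] / [3] / [4]
  Insert 3 (step 5): P = [1, 2, 3] / [5] / [6];  Q = [1, 2, 5] / [3] / [4]
  Insert 4 (step 6): P = [1, 2, 3, 4] / [5] / [6];  Q = [1, 2, 5, 6] / [3] / [4]
  Insert 7 (step 7): P = [1, 2, 3, 4, 7] / [5] / [6];  Q = [1, 2, 5, 6, 7] / [3] / [4]
Final shape: (5, 1, 1).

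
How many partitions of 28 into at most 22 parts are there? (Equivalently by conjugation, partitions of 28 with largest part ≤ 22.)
p(28, parts ≤ 22) = 3699

Use the recurrence p(n, m) = p(n, m−1) + p(n−m, m): either the largest part is < m (count p(n, m−1)) or the largest part is exactly m (remove one copy of m, count p(n−m, m)). With p(0, ·) = 1 this gives p(28, parts ≤ 22) = 3699. (By conjugating Young diagrams, this also counts partitions of 28 into at most 22 parts.)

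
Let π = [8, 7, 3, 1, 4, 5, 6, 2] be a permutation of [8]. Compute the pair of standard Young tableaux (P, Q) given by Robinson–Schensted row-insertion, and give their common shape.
P = [1, 2, 5, 6] / [3, 4] / [7] / [8];  Q = [1, 5, 6, 7] / [2, 8] / [3] / [4];  common shape = (4, 2, 1, 1)

Row-insert the values π_1, π_2, … into P one at a time, bumping the leftmost entry strictly greater than the inserted value down to the next row. The recording tableau Q records, in position (i, j), the step at which that cell was added to P.
  Insert 8 (step 1): P = [8];  Q = [1]
  Insert 7 (step 2): P = [7] / [8];  Q = [1] / [2]
  Insert 3 (step 3): P = [3] / [7] / [8];  Q = [1] / [2] / [3]
  Insert 1 (step 4): P = [1] / [3] / [7] / [8];  Q = [1] / [2] / [3] / [4]
  Insert 4 (step 5): P = [1, 4] / [3] / [7] / [8];  Q = [1, 5] / [2] / [3] / [4]
  Insert 5 (step 6): P = [1, 4, 5] / [3] / [7] / [8];  Q = [1, 5, 6] / [2] / [3] / [4]
  Insert 6 (step 7): P = [1, 4, 5, 6] / [3] / [7] / [8];  Q = [1, 5, 6, 7] / [2] / [3] / [4]
  Insert 2 (step 8): P = [1, 2, 5, 6] / [3, 4] / [7] / [8];  Q = [1, 5, 6, 7] / [2, 8] / [3] / [4]
Final shape: (4, 2, 1, 1).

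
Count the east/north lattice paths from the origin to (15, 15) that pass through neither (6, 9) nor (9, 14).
Number of paths = 126309125

Inclusion–exclusion. Total paths: C(30, 15) = 155117520. Through P₁: C(15, 6)·C(15, 9) = 25050025. Through P₂: C(23, 9)·C(7, 6) = 5720330. Since P₁ is strictly southwest of P₂, a monotone path through both must visit P₁ then P₂; paths through both = C(15, 6)·C(8, 3)·C(7, 6) = 1961960. Avoid both = 155117520 − 25050025 − 5720330 + 1961960 = 126309125.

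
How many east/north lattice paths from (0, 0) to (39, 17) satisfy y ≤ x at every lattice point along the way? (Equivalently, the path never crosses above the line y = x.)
Number of paths = 56348581901535

By the reflection principle (André's argument), the number of monotone paths to (39, 17) with n ≤ m that never go above y = x is C(56, 39) − C(56, 40) = 97997533741800 − 41648951840265 = 56348581901535.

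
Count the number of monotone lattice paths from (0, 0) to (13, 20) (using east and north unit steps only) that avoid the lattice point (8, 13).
Number of paths = 412002360

Total paths from (0, 0) to (13, 20): C(33, 13) = 573166440. Paths through (8, 13): (paths (0, 0) → (8, 13)) × (paths (8, 13) → (13, 20)) = C(21, 8) · C(12, 5) = 203490 · 792 = 161164080. Avoidance count = 573166440 − 161164080 = 412002360.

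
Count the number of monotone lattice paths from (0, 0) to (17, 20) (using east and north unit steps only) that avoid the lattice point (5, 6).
Number of paths = 11443511310

Total paths from (0, 0) to (17, 20): C(37, 17) = 15905368710. Paths through (5, 6): (paths (0, 0) → (5, 6)) × (paths (5, 6) → (17, 20)) = C(11, 5) · C(26, 12) = 462 · 9657700 = 4461857400. Avoidance count = 15905368710 − 4461857400 = 11443511310.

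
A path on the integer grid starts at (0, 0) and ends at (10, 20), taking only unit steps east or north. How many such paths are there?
Number of paths = 30045015

A monotone lattice path from (0, 0) to (10, 20) consists of 10 east steps and 20 north steps in some order, so it is determined by which 10 of the 30 steps are east. The count is C(30, 10) = 30045015.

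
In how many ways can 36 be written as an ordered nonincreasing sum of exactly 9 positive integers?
p(36, 9 parts) = 1845

Partitions of n into exactly k parts are in bijection with partitions of n − k into at most k parts (subtract 1 from each part). So p(36, exactly 9) = p(27, parts ≤ 9). Computing via the recurrence p(m, j) = p(m, j−1) + p(m−j, j) gives 1845.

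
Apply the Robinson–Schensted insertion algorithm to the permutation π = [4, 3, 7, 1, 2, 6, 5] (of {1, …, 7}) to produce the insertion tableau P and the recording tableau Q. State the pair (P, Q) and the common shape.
P = [1, 2, 5] / [3, 6] / [4, 7];  Q = [1, 3, 6] / [2, 5] / [4, 7];  common shape = (3, 2, 2)

Row-insert the values π_1, π_2, … into P one at a time, bumping the leftmost entry strictly greater than the inserted value down to the next row. The recording tableau Q records, in position (i, j), the step at which that cell was added to P.
  Insert 4 (step 1): P = [4];  Q = [1]
  Insert 3 (step 2): P = [3] / [4];  Q = [1] / [2]
  Insert 7 (step 3): P = [3, 7] / [4];  Q = [1, 3] / [2]
  Insert 1 (step 4): P = [1, 7] / [3] / [4];  Q = [1, 3] / [2] / [4]
  Insert 2 (step 5): P = [1, 2] / [3, 7] / [4];  Q = [1, 3] / [2, 5] / [4]
  Insert 6 (step 6): P = [1, 2, 6] / [3, 7] / [4];  Q = [1, 3, 6] / [2, 5] / [4]
  Insert 5 (step 7): P = [1, 2, 5] / [3, 6] / [4, 7];  Q = [1, 3, 6] / [2, 5] / [4, 7]
Final shape: (3, 2, 2).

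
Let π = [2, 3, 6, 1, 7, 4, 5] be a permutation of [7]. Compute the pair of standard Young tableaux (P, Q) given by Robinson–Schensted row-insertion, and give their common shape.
P = [1, 3, 4, 5] / [2, 6, 7];  Q = [1, 2, 3, 5] / [4, 6, 7];  common shape = (4, 3)

Row-insert the values π_1, π_2, … into P one at a time, bumping the leftmost entry strictly greater than the inserted value down to the next row. The recording tableau Q records, in position (i, j), the step at which that cell was added to P.
  Insert 2 (step 1): P = [2];  Q = [1]
  Insert 3 (step 2): P = [2, 3];  Q = [1, 2]
  Insert 6 (step 3): P = [2, 3, 6];  Q = [1, 2, 3]
  Insert 1 (step 4): P = [1, 3, 6] / [2];  Q = [1, 2, 3] / [4]
  Insert 7 (step 5): P = [1, 3, 6, 7] / [2];  Q = [1, 2, 3, 5] / [4]
  Insert 4 (step 6): P = [1, 3, 4, 7] / [2, 6];  Q = [1, 2, 3, 5] / [4, 6]
  Insert 5 (step 7): P = [1, 3, 4, 5] / [2, 6, 7];  Q = [1, 2, 3, 5] / [4, 6, 7]
Final shape: (4, 3).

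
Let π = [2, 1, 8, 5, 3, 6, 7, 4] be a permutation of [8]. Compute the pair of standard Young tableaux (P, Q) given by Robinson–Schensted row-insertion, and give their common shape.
P = [1, 3, 4, 7] / [2, 5, 6] / [8];  Q = [1, 3, 6, 7] / [2, 4, 8] / [5];  common shape = (4, 3, 1)

Row-insert the values π_1, π_2, … into P one at a time, bumping the leftmost entry strictly greater than the inserted value down to the next row. The recording tableau Q records, in position (i, j), the step at which that cell was added to P.
  Insert 2 (step 1): P = [2];  Q = [1]
  Insert 1 (step 2): P = [1] / [2];  Q = [1] / [2]
  Insert 8 (step 3): P = [1, 8] / [2];  Q = [1, 3] / [2]
  Insert 5 (step 4): P = [1, 5] / [2, 8];  Q = [1, 3] / [2, 4]
  Insert 3 (step 5): P = [1, 3] / [2, 5] / [8];  Q = [1, 3] / [2, 4] / [5]
  Insert 6 (step 6): P = [1, 3, 6] / [2, 5] / [8];  Q = [1, 3, 6] / [2, 4] / [5]
  Insert 7 (step 7): P = [1, 3, 6, 7] / [2, 5] / [8];  Q = [1, 3, 6, 7] / [2, 4] / [5]
  Insert 4 (step 8): P = [1, 3, 4, 7] / [2, 5, 6] / [8];  Q = [1, 3, 6, 7] / [2, 4, 8] / [5]
Final shape: (4, 3, 1).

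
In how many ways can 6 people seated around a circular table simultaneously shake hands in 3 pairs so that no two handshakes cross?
C_3 = 5

These noncrossing handshakes are counted by the Catalan number C_n = (1/(n + 1)) · C(2n, n). For n = 3: C_3 = (1/4) · C(6, 3) = 20/4 = 5.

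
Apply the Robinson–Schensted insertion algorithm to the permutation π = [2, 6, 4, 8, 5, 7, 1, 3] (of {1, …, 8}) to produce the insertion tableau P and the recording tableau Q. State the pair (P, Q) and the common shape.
P = [1, 3, 5, 7] / [2, 4] / [6, 8];  Q = [1, 2, 4, 6] / [3, 5] / [7, 8];  common shape = (4, 2, 2)

Row-insert the values π_1, π_2, … into P one at a time, bumping the leftmost entry strictly greater than the inserted value down to the next row. The recording tableau Q records, in position (i, j), the step at which that cell was added to P.
  Insert 2 (step 1): P = [2];  Q = [1]
  Insert 6 (step 2): P = [2, 6];  Q = [1, 2]
  Insert 4 (step 3): P = [2, 4] / [6];  Q = [1, 2] / [3]
  Insert 8 (step 4): P = [2, 4, 8] / [6];  Q = [1, 2, 4] / [3]
  Insert 5 (step 5): P = [2, 4, 5] / [6, 8];  Q = [1, 2, 4] / [3, 5]
  Insert 7 (step 6): P = [2, 4, 5, 7] / [6, 8];  Q = [1, 2, 4, 6] / [3, 5]
  Insert 1 (step 7): P = [1, 4, 5, 7] / [2, 8] / [6];  Q = [1, 2, 4, 6] / [3, 5] / [7]
  Insert 3 (step 8): P = [1, 3, 5, 7] / [2, 4] / [6, 8];  Q = [1, 2, 4, 6] / [3, 5] / [7, 8]
Final shape: (4, 2, 2).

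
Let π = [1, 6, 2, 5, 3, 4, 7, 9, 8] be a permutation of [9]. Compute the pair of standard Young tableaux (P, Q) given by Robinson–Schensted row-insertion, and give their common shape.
P = [1, 2, 3, 4, 7, 8] / [5, 9] / [6];  Q = [1, 2, 4, 6, 7, 8] / [3, 9] / [5];  common shape = (6, 2, 1)

Row-insert the values π_1, π_2, … into P one at a time, bumping the leftmost entry strictly greater than the inserted value down to the next row. The recording tableau Q records, in position (i, j), the step at which that cell was added to P.
  Insert 1 (step 1): P = [1];  Q = [1]
  Insert 6 (step 2): P = [1, 6];  Q = [1, 2]
  Insert 2 (step 3): P = [1, 2] / [6];  Q = [1, 2] / [3]
  Insert 5 (step 4): P = [1, 2, 5] / [6];  Q = [1, 2, 4] / [3]
  Insert 3 (step 5): P = [1, 2, 3] / [5] / [6];  Q = [1, 2, 4] / [3] / [5]
  Insert 4 (step 6): P = [1, 2, 3, 4] / [5] / [6];  Q = [1, 2, 4, 6] / [3] / [5]
  Insert 7 (step 7): P = [1, 2, 3, 4, 7] / [5] / [6];  Q = [1, 2, 4, 6, 7] / [3] / [5]
  Insert 9 (step 8): P = [1, 2, 3, 4, 7, 9] / [5] / [6];  Q = [1, 2, 4, 6, 7, 8] / [3] / [5]
  Insert 8 (step 9): P = [1, 2, 3, 4, 7, 8] / [5, 9] / [6];  Q = [1, 2, 4, 6, 7, 8] / [3, 9] / [5]
Final shape: (6, 2, 1).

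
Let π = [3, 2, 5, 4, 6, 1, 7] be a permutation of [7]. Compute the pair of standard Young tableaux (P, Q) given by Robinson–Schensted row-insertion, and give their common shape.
P = [1, 4, 6, 7] / [2, 5] / [3];  Q = [1, 3, 5, 7] / [2, 4] / [6];  common shape = (4, 2, 1)

Row-insert the values π_1, π_2, … into P one at a time, bumping the leftmost entry strictly greater than the inserted value down to the next row. The recording tableau Q records, in position (i, j), the step at which that cell was added to P.
  Insert 3 (step 1): P = [3];  Q = [1]
  Insert 2 (step 2): P = [2] / [3];  Q = [1] / [2]
  Insert 5 (step 3): P = [2, 5] / [3];  Q = [1, 3] / [2]
  Insert 4 (step 4): P = [2, 4] / [3, 5];  Q = [1, 3] / [2, 4]
  Insert 6 (step 5): P = [2, 4, 6] / [3, 5];  Q = [1, 3, 5] / [2, 4]
  Insert 1 (step 6): P = [1, 4, 6] / [2, 5] / [3];  Q = [1, 3, 5] / [2, 4] / [6]
  Insert 7 (step 7): P = [1, 4, 6, 7] / [2, 5] / [3];  Q = [1, 3, 5, 7] / [2, 4] / [6]
Final shape: (4, 2, 1).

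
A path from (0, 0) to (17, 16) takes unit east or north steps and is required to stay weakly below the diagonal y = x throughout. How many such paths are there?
Number of paths = 129644790

By the reflection principle (André's argument), the number of monotone paths to (17, 16) with n ≤ m that never go above y = x is C(33, 17) − C(33, 18) = 1166803110 − 1037158320 = 129644790.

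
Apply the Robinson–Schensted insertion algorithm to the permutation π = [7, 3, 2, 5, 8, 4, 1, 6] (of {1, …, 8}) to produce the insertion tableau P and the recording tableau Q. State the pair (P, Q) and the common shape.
P = [1, 4, 6] / [2, 5, 8] / [3] / [7];  Q = [1, 4, 5] / [2, 6, 8] / [3] / [7];  common shape = (3, 3, 1, 1)

Row-insert the values π_1, π_2, … into P one at a time, bumping the leftmost entry strictly greater than the inserted value down to the next row. The recording tableau Q records, in position (i, j), the step at which that cell was added to P.
  Insert 7 (step 1): P = [7];  Q = [1]
  Insert 3 (step 2): P = [3] / [7];  Q = [1] / [2]
  Insert 2 (step 3): P = [2] / [3] / [7];  Q = [1] / [2] / [3]
  Insert 5 (step 4): P = [2, 5] / [3] / [7];  Q = [1, 4] / [2] / [3]
  Insert 8 (step 5): P = [2, 5, 8] / [3] / [7];  Q = [1, 4, 5] / [2] / [3]
  Insert 4 (step 6): P = [2, 4, 8] / [3, 5] / [7];  Q = [1, 4, 5] / [2, 6] / [3]
  Insert 1 (step 7): P = [1, 4, 8] / [2, 5] / [3] / [7];  Q = [1, 4, 5] / [2, 6] / [3] / [7]
  Insert 6 (step 8): P = [1, 4, 6] / [2, 5, 8] / [3] / [7];  Q = [1, 4, 5] / [2, 6, 8] / [3] / [7]
Final shape: (3, 3, 1, 1).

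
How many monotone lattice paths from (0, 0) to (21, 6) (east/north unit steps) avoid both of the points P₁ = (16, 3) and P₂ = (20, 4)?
Number of paths = 224403

Inclusion–exclusion. Total paths: C(27, 21) = 296010. Through P₁: C(19, 16)·C(8, 5) = 54264. Through P₂: C(24, 20)·C(3, 1) = 31878. Since P₁ is strictly southwest of P₂, a monotone path through both must visit P₁ then P₂; paths through both = C(19, 16)·C(5, 4)·C(3, 1) = 14535. Avoid both = 296010 − 54264 − 31878 + 14535 = 224403.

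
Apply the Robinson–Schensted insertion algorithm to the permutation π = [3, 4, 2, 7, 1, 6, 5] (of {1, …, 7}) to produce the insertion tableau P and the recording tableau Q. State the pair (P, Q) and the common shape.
P = [1, 4, 5] / [2, 6] / [3, 7];  Q = [1, 2, 4] / [3, 6] / [5, 7];  common shape = (3, 2, 2)

Row-insert the values π_1, π_2, … into P one at a time, bumping the leftmost entry strictly greater than the inserted value down to the next row. The recording tableau Q records, in position (i, j), the step at which that cell was added to P.
  Insert 3 (step 1): P = [3];  Q = [1]
  Insert 4 (step 2): P = [3, 4];  Q = [1, 2]
  Insert 2 (step 3): P = [2, 4] / [3];  Q = [1, 2] / [3]
  Insert 7 (step 4): P = [2, 4, 7] / [3];  Q = [1, 2, 4] / [3]
  Insert 1 (step 5): P = [1, 4, 7] / [2] / [3];  Q = [1, 2, 4] / [3] / [5]
  Insert 6 (step 6): P = [1, 4, 6] / [2, 7] / [3];  Q = [1, 2, 4] / [3, 6] / [5]
  Insert 5 (step 7): P = [1, 4, 5] / [2, 6] / [3, 7];  Q = [1, 2, 4] / [3, 6] / [5, 7]
Final shape: (3, 2, 2).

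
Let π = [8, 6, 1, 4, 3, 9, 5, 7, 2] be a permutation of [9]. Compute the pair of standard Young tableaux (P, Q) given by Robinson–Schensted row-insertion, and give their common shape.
P = [1, 2, 5, 7] / [3, 9] / [4] / [6] / [8];  Q = [1, 4, 6, 8] / [2, 7] / [3] / [5] / [9];  common shape = (4, 2, 1, 1, 1)

Row-insert the values π_1, π_2, … into P one at a time, bumping the leftmost entry strictly greater than the inserted value down to the next row. The recording tableau Q records, in position (i, j), the step at which that cell was added to P.
  Insert 8 (step 1): P = [8];  Q = [1]
  Insert 6 (step 2): P = [6] / [8];  Q = [1] / [2]
  Insert 1 (step 3): P = [1] / [6] / [8];  Q = [1] / [2] / [3]
  Insert 4 (step 4): P = [1, 4] / [6] / [8];  Q = [1, 4] / [2] / [3]
  Insert 3 (step 5): P = [1, 3] / [4] / [6] / [8];  Q = [1, 4] / [2] / [3] / [5]
  Insert 9 (step 6): P = [1, 3, 9] / [4] / [6] / [8];  Q = [1, 4, 6] / [2] / [3] / [5]
  Insert 5 (step 7): P = [1, 3, 5] / [4, 9] / [6] / [8];  Q = [1, 4, 6] / [2, 7] / [3] / [5]
  Insert 7 (step 8): P = [1, 3, 5, 7] / [4, 9] / [6] / [8];  Q = [1, 4, 6, 8] / [2, 7] / [3] / [5]
  Insert 2 (step 9): P = [1, 2, 5, 7] / [3, 9] / [4] / [6] / [8];  Q = [1, 4, 6, 8] / [2, 7] / [3] / [5] / [9]
Final shape: (4, 2, 1, 1, 1).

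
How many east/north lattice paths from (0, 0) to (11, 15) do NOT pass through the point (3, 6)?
Number of paths = 5684120

Total paths from (0, 0) to (11, 15): C(26, 11) = 7726160. Paths through (3, 6): (paths (0, 0) → (3, 6)) × (paths (3, 6) → (11, 15)) = C(9, 3) · C(17, 8) = 84 · 24310 = 2042040. Avoidance count = 7726160 − 2042040 = 5684120.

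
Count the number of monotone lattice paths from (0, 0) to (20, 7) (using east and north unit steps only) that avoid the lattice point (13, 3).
Number of paths = 703230

Total paths from (0, 0) to (20, 7): C(27, 20) = 888030. Paths through (13, 3): (paths (0, 0) → (13, 3)) × (paths (13, 3) → (20, 7)) = C(16, 13) · C(11, 7) = 560 · 330 = 184800. Avoidance count = 888030 − 184800 = 703230.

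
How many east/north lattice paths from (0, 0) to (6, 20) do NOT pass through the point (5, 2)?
Number of paths = 229831

Total paths from (0, 0) to (6, 20): C(26, 6) = 230230. Paths through (5, 2): (paths (0, 0) → (5, 2)) × (paths (5, 2) → (6, 20)) = C(7, 5) · C(19, 1) = 21 · 19 = 399. Avoidance count = 230230 − 399 = 229831.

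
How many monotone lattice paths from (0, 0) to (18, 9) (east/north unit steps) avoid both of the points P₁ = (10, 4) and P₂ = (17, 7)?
Number of paths = 2720586

Inclusion–exclusion. Total paths: C(27, 18) = 4686825. Through P₁: C(14, 10)·C(13, 8) = 1288287. Through P₂: C(24, 17)·C(3, 1) = 1038312. Since P₁ is strictly southwest of P₂, a monotone path through both must visit P₁ then P₂; paths through both = C(14, 10)·C(10, 7)·C(3, 1) = 360360. Avoid both = 4686825 − 1288287 − 1038312 + 360360 = 2720586.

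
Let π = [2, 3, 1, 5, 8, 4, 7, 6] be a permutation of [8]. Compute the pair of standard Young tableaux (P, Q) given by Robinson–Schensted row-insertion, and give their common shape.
P = [1, 3, 4, 6] / [2, 5, 7] / [8];  Q = [1, 2, 4, 5] / [3, 6, 7] / [8];  common shape = (4, 3, 1)

Row-insert the values π_1, π_2, … into P one at a time, bumping the leftmost entry strictly greater than the inserted value down to the next row. The recording tableau Q records, in position (i, j), the step at which that cell was added to P.
  Insert 2 (step 1): P = [2];  Q = [1]
  Insert 3 (step 2): P = [2, 3];  Q = [1, 2]
  Insert 1 (step 3): P = [1, 3] / [2];  Q = [1, 2] / [3]
  Insert 5 (step 4): P = [1, 3, 5] / [2];  Q = [1, 2, 4] / [3]
  Insert 8 (step 5): P = [1, 3, 5, 8] / [2];  Q = [1, 2, 4, 5] / [3]
  Insert 4 (step 6): P = [1, 3, 4, 8] / [2, 5];  Q = [1, 2, 4, 5] / [3, 6]
  Insert 7 (step 7): P = [1, 3, 4, 7] / [2, 5, 8];  Q = [1, 2, 4, 5] / [3, 6, 7]
  Insert 6 (step 8): P = [1, 3, 4, 6] / [2, 5, 7] / [8];  Q = [1, 2, 4, 5] / [3, 6, 7] / [8]
Final shape: (4, 3, 1).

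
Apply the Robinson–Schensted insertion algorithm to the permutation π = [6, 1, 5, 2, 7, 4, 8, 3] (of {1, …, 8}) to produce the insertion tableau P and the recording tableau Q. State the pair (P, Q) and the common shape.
P = [1, 2, 3, 8] / [4, 7] / [5] / [6];  Q = [1, 3, 5, 7] / [2, 6] / [4] / [8];  common shape = (4, 2, 1, 1)

Row-insert the values π_1, π_2, … into P one at a time, bumping the leftmost entry strictly greater than the inserted value down to the next row. The recording tableau Q records, in position (i, j), the step at which that cell was added to P.
  Insert 6 (step 1): P = [6];  Q = [1]
  Insert 1 (step 2): P = [1] / [6];  Q = [1] / [2]
  Insert 5 (step 3): P = [1, 5] / [6];  Q = [1, 3] / [2]
  Insert 2 (step 4): P = [1, 2] / [5] / [6];  Q = [1, 3] / [2] / [4]
  Insert 7 (step 5): P = [1, 2, 7] / [5] / [6];  Q = [1, 3, 5] / [2] / [4]
  Insert 4 (step 6): P = [1, 2, 4] / [5, 7] / [6];  Q = [1, 3, 5] / [2, 6] / [4]
  Insert 8 (step 7): P = [1, 2, 4, 8] / [5, 7] / [6];  Q = [1, 3, 5, 7] / [2, 6] / [4]
  Insert 3 (step 8): P = [1, 2, 3, 8] / [4, 7] / [5] / [6];  Q = [1, 3, 5, 7] / [2, 6] / [4] / [8]
Final shape: (4, 2, 1, 1).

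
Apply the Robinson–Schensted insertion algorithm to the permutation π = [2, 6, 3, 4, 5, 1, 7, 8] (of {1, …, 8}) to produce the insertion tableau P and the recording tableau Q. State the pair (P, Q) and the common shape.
P = [1, 3, 4, 5, 7, 8] / [2] / [6];  Q = [1, 2, 4, 5, 7, 8] / [3] / [6];  common shape = (6, 1, 1)

Row-insert the values π_1, π_2, … into P one at a time, bumping the leftmost entry strictly greater than the inserted value down to the next row. The recording tableau Q records, in position (i, j), the step at which that cell was added to P.
  Insert 2 (step 1): P = [2];  Q = [1]
  Insert 6 (step 2): P = [2, 6];  Q = [1, 2]
  Insert 3 (step 3): P = [2, 3] / [6];  Q = [1, 2] / [3]
  Insert 4 (step 4): P = [2, 3, 4] / [6];  Q = [1, 2, 4] / [3]
  Insert 5 (step 5): P = [2, 3, 4, 5] / [6];  Q = [1, 2, 4, 5] / [3]
  Insert 1 (step 6): P = [1, 3, 4, 5] / [2] / [6];  Q = [1, 2, 4, 5] / [3] / [6]
  Insert 7 (step 7): P = [1, 3, 4, 5, 7] / [2] / [6];  Q = [1, 2, 4, 5, 7] / [3] / [6]
  Insert 8 (step 8): P = [1, 3, 4, 5, 7, 8] / [2] / [6];  Q = [1, 2, 4, 5, 7, 8] / [3] / [6]
Final shape: (6, 1, 1).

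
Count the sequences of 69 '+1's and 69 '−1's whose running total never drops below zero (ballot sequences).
C_69 = 337485502510215975556783793455058624700

These ballot sequences are counted by the Catalan number C_n = (1/(n + 1)) · C(2n, n). For n = 69: C_69 = (1/70) · C(138, 69) = 23623985175715118288974865541854103729000/70 = 337485502510215975556783793455058624700.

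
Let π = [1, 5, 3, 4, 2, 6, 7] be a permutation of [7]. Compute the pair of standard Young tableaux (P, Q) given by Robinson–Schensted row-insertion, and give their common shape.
P = [1, 2, 4, 6, 7] / [3] / [5];  Q = [1, 2, 4, 6, 7] / [3] / [5];  common shape = (5, 1, 1)

Row-insert the values π_1, π_2, … into P one at a time, bumping the leftmost entry strictly greater than the inserted value down to the next row. The recording tableau Q records, in position (i, j), the step at which that cell was added to P.
  Insert 1 (step 1): P = [1];  Q = [1]
  Insert 5 (step 2): P = [1, 5];  Q = [1, 2]
  Insert 3 (step 3): P = [1, 3] / [5];  Q = [1, 2] / [3]
  Insert 4 (step 4): P = [1, 3, 4] / [5];  Q = [1, 2, 4] / [3]
  Insert 2 (step 5): P = [1, 2, 4] / [3] / [5];  Q = [1, 2, 4] / [3] / [5]
  Insert 6 (step 6): P = [1, 2, 4, 6] / [3] / [5];  Q = [1, 2, 4, 6] / [3] / [5]
  Insert 7 (step 7): P = [1, 2, 4, 6, 7] / [3] / [5];  Q = [1, 2, 4, 6, 7] / [3] / [5]
Final shape: (5, 1, 1).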